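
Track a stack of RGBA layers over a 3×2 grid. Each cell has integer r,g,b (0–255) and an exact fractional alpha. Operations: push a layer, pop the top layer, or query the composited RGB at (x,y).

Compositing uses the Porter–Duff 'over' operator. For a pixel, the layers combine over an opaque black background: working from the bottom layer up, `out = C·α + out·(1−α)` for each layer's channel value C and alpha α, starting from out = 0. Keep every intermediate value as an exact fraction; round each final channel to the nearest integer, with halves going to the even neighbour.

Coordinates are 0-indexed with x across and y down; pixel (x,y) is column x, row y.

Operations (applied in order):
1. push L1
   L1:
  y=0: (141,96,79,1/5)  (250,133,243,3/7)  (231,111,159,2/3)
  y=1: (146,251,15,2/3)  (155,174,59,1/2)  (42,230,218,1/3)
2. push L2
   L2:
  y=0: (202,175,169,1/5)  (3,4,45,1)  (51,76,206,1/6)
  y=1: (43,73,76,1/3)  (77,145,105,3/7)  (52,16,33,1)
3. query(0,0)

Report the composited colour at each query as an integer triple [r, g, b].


query (0,0) [L1,L2] — begin 0,0,0
after L1 α=1/5: [141/5, 96/5, 79/5]
after L2 α=1/5: [1574/25, 1259/25, 1161/25]
= [63, 50, 46]


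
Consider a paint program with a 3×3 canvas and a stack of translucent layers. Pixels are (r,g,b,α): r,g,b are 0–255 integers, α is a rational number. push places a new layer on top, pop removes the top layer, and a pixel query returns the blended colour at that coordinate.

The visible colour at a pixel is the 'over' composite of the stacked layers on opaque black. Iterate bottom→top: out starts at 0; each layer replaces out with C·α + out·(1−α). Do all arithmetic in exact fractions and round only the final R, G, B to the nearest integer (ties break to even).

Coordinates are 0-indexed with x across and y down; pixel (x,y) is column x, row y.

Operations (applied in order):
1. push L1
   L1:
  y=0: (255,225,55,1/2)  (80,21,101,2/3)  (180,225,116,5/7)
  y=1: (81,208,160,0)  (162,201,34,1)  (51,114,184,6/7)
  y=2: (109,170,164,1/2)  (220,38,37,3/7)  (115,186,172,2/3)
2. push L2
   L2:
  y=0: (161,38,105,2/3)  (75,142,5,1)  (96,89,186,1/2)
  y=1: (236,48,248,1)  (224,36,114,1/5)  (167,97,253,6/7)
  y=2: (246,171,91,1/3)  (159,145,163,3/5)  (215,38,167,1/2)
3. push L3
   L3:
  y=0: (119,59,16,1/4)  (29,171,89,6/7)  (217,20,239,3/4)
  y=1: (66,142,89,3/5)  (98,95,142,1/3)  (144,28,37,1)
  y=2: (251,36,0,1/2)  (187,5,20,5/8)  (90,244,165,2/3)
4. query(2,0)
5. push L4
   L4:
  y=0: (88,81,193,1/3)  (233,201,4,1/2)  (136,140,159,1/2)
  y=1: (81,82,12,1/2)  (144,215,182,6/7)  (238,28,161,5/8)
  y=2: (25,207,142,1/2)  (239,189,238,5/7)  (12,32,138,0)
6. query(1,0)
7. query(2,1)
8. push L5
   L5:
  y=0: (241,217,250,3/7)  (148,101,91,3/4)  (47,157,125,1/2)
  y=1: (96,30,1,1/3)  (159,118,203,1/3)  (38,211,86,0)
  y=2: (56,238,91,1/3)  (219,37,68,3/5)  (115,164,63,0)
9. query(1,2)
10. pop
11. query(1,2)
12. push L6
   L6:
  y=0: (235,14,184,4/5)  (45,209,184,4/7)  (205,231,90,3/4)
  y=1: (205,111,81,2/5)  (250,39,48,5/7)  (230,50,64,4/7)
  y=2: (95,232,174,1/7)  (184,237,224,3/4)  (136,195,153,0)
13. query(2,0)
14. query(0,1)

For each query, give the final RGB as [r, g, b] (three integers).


(2,0) stack=L1,L2,L3; from [0,0,0]:
+L1 (α=5/7) → [900/7, 1125/7, 580/7]
+L2 (α=1/2) → [786/7, 874/7, 941/7]
+L3 (α=3/4) → [5343/28, 647/14, 1490/7]
→ [191, 46, 213]

(1,0) stack=L1,L2,L3,L4; from [0,0,0]:
+L1 (α=2/3) → [160/3, 14, 202/3]
+L2 (α=1) → [75, 142, 5]
+L3 (α=6/7) → [249/7, 1168/7, 77]
+L4 (α=1/2) → [940/7, 2575/14, 81/2]
→ [134, 184, 40]

at x=2,y=1 over L1,L2,L3,L4:
L1 α=6/7: [306/7, 684/7, 1104/7]
L2 α=6/7: [7320/49, 4758/49, 11730/49]
L3 α=1: [144, 28, 37]
L4 α=5/8: [811/4, 28, 229/2]
= [203, 28, 114]

(1,2) stack=L1,L2,L3,L4,L5; from [0,0,0]:
L1 α=3/7: [660/7, 114/7, 111/7]
L2 α=3/5: [4659/35, 3273/35, 729/7]
L3 α=5/8: [23351/140, 5347/140, 2887/56]
L4 α=5/7: [107001/490, 71497/490, 36207/196]
L5 α=3/5: [267966/1225, 98692/1225, 56199/490]
= [219, 81, 115]

query (1,2) [L1,L2,L3,L4] — begin 0,0,0
+L1 (α=3/7) → [660/7, 114/7, 111/7]
+L2 (α=3/5) → [4659/35, 3273/35, 729/7]
+L3 (α=5/8) → [23351/140, 5347/140, 2887/56]
+L4 (α=5/7) → [107001/490, 71497/490, 36207/196]
→ [218, 146, 185]

at x=2,y=0 over L1,L2,L3,L4,L6:
after L1 α=5/7: [900/7, 1125/7, 580/7]
after L2 α=1/2: [786/7, 874/7, 941/7]
after L3 α=3/4: [5343/28, 647/14, 1490/7]
after L4 α=1/2: [9151/56, 2607/28, 2603/14]
after L6 α=3/4: [43591/224, 22011/112, 6383/56]
→ [195, 197, 114]

query (0,1) [L1,L2,L3,L4,L6] — begin 0,0,0
after L1 α=0: [0, 0, 0]
after L2 α=1: [236, 48, 248]
after L3 α=3/5: [134, 522/5, 763/5]
after L4 α=1/2: [215/2, 466/5, 823/10]
after L6 α=2/5: [293/2, 2508/25, 4089/50]
rounded: [146, 100, 82]


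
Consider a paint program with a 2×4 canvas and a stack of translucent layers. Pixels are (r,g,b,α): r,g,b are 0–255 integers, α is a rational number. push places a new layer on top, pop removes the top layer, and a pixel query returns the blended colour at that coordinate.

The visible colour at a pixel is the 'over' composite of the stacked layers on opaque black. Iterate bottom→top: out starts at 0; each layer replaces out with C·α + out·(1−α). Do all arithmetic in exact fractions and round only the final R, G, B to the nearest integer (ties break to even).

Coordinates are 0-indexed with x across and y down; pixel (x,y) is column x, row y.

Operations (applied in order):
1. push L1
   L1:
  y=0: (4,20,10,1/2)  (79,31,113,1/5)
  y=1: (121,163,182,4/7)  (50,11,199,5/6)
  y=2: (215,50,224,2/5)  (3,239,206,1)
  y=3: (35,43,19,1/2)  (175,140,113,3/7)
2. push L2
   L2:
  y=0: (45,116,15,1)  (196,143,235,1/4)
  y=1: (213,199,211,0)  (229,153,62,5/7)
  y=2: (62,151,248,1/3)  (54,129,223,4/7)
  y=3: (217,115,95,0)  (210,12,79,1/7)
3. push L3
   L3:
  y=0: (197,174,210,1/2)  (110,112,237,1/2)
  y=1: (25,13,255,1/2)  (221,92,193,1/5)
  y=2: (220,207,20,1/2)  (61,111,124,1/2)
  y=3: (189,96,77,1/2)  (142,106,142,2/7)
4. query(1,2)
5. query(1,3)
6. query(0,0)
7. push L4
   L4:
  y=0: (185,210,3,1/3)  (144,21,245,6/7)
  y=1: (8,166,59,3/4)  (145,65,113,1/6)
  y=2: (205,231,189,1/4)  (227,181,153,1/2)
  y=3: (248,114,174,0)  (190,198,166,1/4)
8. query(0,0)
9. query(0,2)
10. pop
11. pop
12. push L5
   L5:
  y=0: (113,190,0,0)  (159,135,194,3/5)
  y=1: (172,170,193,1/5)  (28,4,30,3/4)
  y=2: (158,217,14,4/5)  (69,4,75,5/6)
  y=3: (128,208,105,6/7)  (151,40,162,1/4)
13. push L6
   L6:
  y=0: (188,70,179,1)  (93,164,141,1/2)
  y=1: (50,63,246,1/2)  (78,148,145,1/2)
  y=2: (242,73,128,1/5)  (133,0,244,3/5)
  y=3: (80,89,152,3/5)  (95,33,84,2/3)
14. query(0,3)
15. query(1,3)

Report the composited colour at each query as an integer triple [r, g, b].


query (1,2) [L1,L2,L3] — begin 0,0,0
L1 α=1: [3, 239, 206]
L2 α=4/7: [225/7, 1233/7, 1510/7]
L3 α=1/2: [326/7, 1005/7, 1189/7]
rounded: [47, 144, 170]

query (1,3) [L1,L2,L3] — begin 0,0,0
after L1 α=3/7: [75, 60, 339/7]
after L2 α=1/7: [660/7, 372/7, 2587/49]
after L3 α=2/7: [5288/49, 3344/49, 26851/343]
→ [108, 68, 78]

query (0,0) [L1,L2,L3] — begin 0,0,0
L1 α=1/2: [2, 10, 5]
L2 α=1: [45, 116, 15]
L3 α=1/2: [121, 145, 225/2]
rounded: [121, 145, 112]

(0,0) stack=L1,L2,L3,L4; from [0,0,0]:
+L1 (α=1/2) → [2, 10, 5]
+L2 (α=1) → [45, 116, 15]
+L3 (α=1/2) → [121, 145, 225/2]
+L4 (α=1/3) → [427/3, 500/3, 76]
= [142, 167, 76]

at x=0,y=2 over L1,L2,L3,L4:
L1 α=2/5: [86, 20, 448/5]
L2 α=1/3: [78, 191/3, 712/5]
L3 α=1/2: [149, 406/3, 406/5]
L4 α=1/4: [163, 637/4, 2163/20]
= [163, 159, 108]

(0,3) stack=L1,L2,L5,L6; from [0,0,0]:
L1 α=1/2: [35/2, 43/2, 19/2]
L2 α=0: [35/2, 43/2, 19/2]
L5 α=6/7: [1571/14, 2539/14, 1279/14]
L6 α=3/5: [3251/35, 4408/35, 4471/35]
= [93, 126, 128]

query (1,3) [L1,L2,L5,L6] — begin 0,0,0
L1 α=3/7: [75, 60, 339/7]
L2 α=1/7: [660/7, 372/7, 2587/49]
L5 α=1/4: [3037/28, 349/7, 15699/196]
L6 α=2/3: [8357/84, 811/21, 16209/196]
rounded: [99, 39, 83]


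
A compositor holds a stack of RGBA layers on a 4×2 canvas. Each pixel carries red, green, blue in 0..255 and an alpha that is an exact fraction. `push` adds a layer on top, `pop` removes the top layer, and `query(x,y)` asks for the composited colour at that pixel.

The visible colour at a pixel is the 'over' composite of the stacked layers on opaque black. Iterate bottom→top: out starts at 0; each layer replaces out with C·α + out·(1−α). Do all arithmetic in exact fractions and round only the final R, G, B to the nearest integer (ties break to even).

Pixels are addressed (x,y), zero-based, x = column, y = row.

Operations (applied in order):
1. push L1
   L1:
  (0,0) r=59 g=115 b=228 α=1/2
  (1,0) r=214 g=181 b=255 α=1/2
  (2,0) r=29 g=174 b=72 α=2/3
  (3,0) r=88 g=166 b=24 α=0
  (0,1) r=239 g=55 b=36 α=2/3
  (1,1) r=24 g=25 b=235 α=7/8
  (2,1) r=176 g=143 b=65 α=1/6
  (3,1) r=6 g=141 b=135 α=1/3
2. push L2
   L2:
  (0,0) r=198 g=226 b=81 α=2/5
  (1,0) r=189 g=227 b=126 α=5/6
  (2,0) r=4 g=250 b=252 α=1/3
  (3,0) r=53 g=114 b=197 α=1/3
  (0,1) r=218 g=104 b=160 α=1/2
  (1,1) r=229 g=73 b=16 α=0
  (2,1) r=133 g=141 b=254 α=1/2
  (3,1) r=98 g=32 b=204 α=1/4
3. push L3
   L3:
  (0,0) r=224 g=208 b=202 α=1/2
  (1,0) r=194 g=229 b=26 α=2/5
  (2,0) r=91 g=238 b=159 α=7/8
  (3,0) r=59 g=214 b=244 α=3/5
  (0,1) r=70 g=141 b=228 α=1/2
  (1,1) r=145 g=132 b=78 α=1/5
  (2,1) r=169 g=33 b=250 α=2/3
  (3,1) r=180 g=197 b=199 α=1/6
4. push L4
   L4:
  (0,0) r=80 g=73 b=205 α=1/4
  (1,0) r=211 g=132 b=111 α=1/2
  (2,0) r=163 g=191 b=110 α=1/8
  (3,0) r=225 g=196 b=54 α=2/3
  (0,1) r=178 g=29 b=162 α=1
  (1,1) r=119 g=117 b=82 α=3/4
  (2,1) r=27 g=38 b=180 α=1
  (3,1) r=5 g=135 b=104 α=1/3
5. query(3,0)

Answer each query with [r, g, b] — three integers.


(3,0) stack=L1,L2,L3,L4; from [0,0,0]:
+L1 (α=0) → [0, 0, 0]
+L2 (α=1/3) → [53/3, 38, 197/3]
+L3 (α=3/5) → [637/15, 718/5, 518/3]
+L4 (α=2/3) → [7387/45, 2678/15, 842/9]
= [164, 179, 94]


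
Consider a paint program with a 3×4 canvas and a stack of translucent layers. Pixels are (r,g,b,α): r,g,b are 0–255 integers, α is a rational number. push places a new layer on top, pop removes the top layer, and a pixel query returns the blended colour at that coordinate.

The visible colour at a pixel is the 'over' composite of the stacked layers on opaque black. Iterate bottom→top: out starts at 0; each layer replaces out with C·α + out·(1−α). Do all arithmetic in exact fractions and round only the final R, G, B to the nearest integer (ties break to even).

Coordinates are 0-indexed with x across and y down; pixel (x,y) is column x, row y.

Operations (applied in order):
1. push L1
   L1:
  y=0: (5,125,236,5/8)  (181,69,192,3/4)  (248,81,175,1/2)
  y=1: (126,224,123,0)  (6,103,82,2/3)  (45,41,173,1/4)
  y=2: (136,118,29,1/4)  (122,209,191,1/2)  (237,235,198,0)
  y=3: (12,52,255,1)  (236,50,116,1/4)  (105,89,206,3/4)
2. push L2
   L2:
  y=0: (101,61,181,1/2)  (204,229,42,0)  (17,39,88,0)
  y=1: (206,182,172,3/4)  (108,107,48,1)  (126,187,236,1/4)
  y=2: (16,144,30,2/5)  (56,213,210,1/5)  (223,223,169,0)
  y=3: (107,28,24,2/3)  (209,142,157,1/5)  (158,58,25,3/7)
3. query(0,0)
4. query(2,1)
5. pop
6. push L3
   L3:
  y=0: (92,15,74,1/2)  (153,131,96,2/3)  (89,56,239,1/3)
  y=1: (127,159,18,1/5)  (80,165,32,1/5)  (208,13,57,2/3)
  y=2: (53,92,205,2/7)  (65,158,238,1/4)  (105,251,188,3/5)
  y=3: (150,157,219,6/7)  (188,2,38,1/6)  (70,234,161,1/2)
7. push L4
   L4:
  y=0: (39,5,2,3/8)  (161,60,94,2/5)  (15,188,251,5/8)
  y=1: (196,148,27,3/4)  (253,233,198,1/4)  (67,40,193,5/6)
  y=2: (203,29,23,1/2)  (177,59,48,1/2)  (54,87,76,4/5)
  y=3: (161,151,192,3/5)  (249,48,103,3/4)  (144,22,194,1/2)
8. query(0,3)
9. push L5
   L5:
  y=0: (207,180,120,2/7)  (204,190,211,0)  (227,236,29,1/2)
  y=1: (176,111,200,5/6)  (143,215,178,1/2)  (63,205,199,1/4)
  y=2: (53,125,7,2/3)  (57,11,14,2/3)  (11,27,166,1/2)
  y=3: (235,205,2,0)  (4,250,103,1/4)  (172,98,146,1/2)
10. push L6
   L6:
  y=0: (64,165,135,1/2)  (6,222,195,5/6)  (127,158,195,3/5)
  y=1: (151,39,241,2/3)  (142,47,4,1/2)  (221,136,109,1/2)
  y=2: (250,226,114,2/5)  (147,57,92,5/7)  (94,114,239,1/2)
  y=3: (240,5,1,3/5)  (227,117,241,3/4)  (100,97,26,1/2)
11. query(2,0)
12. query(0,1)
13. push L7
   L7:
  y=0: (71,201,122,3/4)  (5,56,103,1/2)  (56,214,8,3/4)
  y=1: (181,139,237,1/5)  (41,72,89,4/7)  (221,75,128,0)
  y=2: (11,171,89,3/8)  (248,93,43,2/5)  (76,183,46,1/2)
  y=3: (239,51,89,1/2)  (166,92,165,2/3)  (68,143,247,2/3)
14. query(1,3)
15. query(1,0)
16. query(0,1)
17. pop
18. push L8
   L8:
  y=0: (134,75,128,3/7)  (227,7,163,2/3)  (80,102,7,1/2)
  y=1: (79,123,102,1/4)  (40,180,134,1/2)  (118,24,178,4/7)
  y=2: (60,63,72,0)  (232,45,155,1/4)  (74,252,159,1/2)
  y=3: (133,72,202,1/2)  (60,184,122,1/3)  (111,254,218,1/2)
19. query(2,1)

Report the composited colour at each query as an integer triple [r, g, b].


at x=0,y=0 over L1,L2:
+L1 (α=5/8) → [25/8, 625/8, 295/2]
+L2 (α=1/2) → [833/16, 1113/16, 657/4]
→ [52, 70, 164]

(2,1) stack=L1,L2; from [0,0,0]:
L1 α=1/4: [45/4, 41/4, 173/4]
L2 α=1/4: [639/16, 871/16, 1463/16]
= [40, 54, 91]

query (0,3) [L1,L3,L4] — begin 0,0,0
+L1 (α=1) → [12, 52, 255]
+L3 (α=6/7) → [912/7, 142, 1569/7]
+L4 (α=3/5) → [1041/7, 737/5, 1434/7]
→ [149, 147, 205]

query (2,0) [L1,L3,L4,L5,L6] — begin 0,0,0
L1 α=1/2: [124, 81/2, 175/2]
L3 α=1/3: [337/3, 137/3, 138]
L4 α=5/8: [103/2, 1077/8, 1669/8]
L5 α=1/2: [557/4, 2965/16, 1901/16]
L6 α=3/5: [1319/10, 6757/40, 6581/40]
= [132, 169, 165]

query (0,1) [L1,L3,L4,L5,L6] — begin 0,0,0
L1 α=0: [0, 0, 0]
L3 α=1/5: [127/5, 159/5, 18/5]
L4 α=3/4: [3067/20, 2379/20, 423/20]
L5 α=5/6: [6889/40, 4493/40, 20423/120]
L6 α=2/3: [6323/40, 7613/120, 78263/360]
= [158, 63, 217]

query (1,3) [L1,L3,L4,L5,L6,L7] — begin 0,0,0
+L1 (α=1/4) → [59, 25/2, 29]
+L3 (α=1/6) → [161/2, 43/4, 61/2]
+L4 (α=3/4) → [1655/8, 619/16, 679/8]
+L5 (α=1/4) → [4997/32, 5857/64, 2861/32]
+L6 (α=3/4) → [26789/128, 28321/256, 25997/128]
+L7 (α=2/3) → [23095/128, 75425/768, 68237/384]
→ [180, 98, 178]

query (1,0) [L1,L3,L4,L5,L6,L7] — begin 0,0,0
after L1 α=3/4: [543/4, 207/4, 144]
after L3 α=2/3: [589/4, 1255/12, 112]
after L4 α=2/5: [611/4, 347/4, 524/5]
after L5 α=0: [611/4, 347/4, 524/5]
after L6 α=5/6: [731/24, 4787/24, 5399/30]
after L7 α=1/2: [851/48, 6131/48, 8489/60]
→ [18, 128, 141]

(0,1) stack=L1,L3,L4,L5,L6,L7; from [0,0,0]:
after L1 α=0: [0, 0, 0]
after L3 α=1/5: [127/5, 159/5, 18/5]
after L4 α=3/4: [3067/20, 2379/20, 423/20]
after L5 α=5/6: [6889/40, 4493/40, 20423/120]
after L6 α=2/3: [6323/40, 7613/120, 78263/360]
after L7 α=1/5: [8133/50, 11783/150, 99593/450]
→ [163, 79, 221]

query (2,1) [L1,L3,L4,L5,L6,L8] — begin 0,0,0
after L1 α=1/4: [45/4, 41/4, 173/4]
after L3 α=2/3: [1709/12, 145/12, 629/12]
after L4 α=5/6: [5729/72, 2545/72, 12209/72]
after L5 α=1/4: [7241/96, 7465/96, 16985/96]
after L6 α=1/2: [28457/192, 20521/192, 27449/192]
after L8 α=4/7: [58665/448, 26665/448, 10431/64]
→ [131, 60, 163]


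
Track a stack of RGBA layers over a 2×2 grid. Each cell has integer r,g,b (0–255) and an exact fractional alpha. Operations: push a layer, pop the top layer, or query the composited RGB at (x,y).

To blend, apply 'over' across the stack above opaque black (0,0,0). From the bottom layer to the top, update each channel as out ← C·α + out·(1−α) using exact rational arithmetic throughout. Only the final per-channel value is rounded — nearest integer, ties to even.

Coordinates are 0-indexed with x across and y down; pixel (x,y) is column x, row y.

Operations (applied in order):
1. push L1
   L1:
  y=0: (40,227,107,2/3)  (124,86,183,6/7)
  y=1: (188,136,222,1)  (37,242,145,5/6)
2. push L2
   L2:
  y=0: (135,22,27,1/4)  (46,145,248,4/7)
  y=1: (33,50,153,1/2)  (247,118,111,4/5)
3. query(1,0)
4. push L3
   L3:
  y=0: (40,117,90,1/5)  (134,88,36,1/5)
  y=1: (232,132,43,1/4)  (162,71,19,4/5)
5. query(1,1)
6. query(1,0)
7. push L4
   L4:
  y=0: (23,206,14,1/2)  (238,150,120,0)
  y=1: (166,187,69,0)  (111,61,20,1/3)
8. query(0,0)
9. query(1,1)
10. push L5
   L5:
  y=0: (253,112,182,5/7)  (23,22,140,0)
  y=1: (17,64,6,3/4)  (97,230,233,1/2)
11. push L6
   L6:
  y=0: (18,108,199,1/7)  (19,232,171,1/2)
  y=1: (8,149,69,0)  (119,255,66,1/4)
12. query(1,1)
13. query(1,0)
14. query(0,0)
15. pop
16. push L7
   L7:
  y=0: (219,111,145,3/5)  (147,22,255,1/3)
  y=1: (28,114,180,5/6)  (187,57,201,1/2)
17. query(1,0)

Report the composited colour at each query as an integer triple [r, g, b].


query (1,0) [L1,L2] — begin 0,0,0
+L1 (α=6/7) → [744/7, 516/7, 1098/7]
+L2 (α=4/7) → [3520/49, 5608/49, 10238/49]
→ [72, 114, 209]

query (1,1) [L1,L2,L3] — begin 0,0,0
+L1 (α=5/6) → [185/6, 605/3, 725/6]
+L2 (α=4/5) → [6113/30, 2021/15, 3389/30]
+L3 (α=4/5) → [25553/150, 6281/75, 5669/150]
rounded: [170, 84, 38]

(1,0) stack=L1,L2,L3; from [0,0,0]:
+L1 (α=6/7) → [744/7, 516/7, 1098/7]
+L2 (α=4/7) → [3520/49, 5608/49, 10238/49]
+L3 (α=1/5) → [20646/245, 26744/245, 42716/245]
→ [84, 109, 174]

(0,0) stack=L1,L2,L3,L4; from [0,0,0]:
after L1 α=2/3: [80/3, 454/3, 214/3]
after L2 α=1/4: [215/4, 119, 241/4]
after L3 α=1/5: [51, 593/5, 331/5]
after L4 α=1/2: [37, 1623/10, 401/10]
→ [37, 162, 40]

query (1,1) [L1,L2,L3,L4] — begin 0,0,0
L1 α=5/6: [185/6, 605/3, 725/6]
L2 α=4/5: [6113/30, 2021/15, 3389/30]
L3 α=4/5: [25553/150, 6281/75, 5669/150]
L4 α=1/3: [33878/225, 17137/225, 7169/225]
→ [151, 76, 32]

(1,1) stack=L1,L2,L3,L4,L5,L6; from [0,0,0]:
+L1 (α=5/6) → [185/6, 605/3, 725/6]
+L2 (α=4/5) → [6113/30, 2021/15, 3389/30]
+L3 (α=4/5) → [25553/150, 6281/75, 5669/150]
+L4 (α=1/3) → [33878/225, 17137/225, 7169/225]
+L5 (α=1/2) → [55703/450, 68887/450, 29797/225]
+L6 (α=1/4) → [73553/600, 107137/600, 34747/300]
→ [123, 179, 116]

query (1,0) [L1,L2,L3,L4,L5,L6] — begin 0,0,0
L1 α=6/7: [744/7, 516/7, 1098/7]
L2 α=4/7: [3520/49, 5608/49, 10238/49]
L3 α=1/5: [20646/245, 26744/245, 42716/245]
L4 α=0: [20646/245, 26744/245, 42716/245]
L5 α=0: [20646/245, 26744/245, 42716/245]
L6 α=1/2: [25301/490, 41792/245, 84611/490]
→ [52, 171, 173]

at x=0,y=0 over L1,L2,L3,L4,L5,L6:
after L1 α=2/3: [80/3, 454/3, 214/3]
after L2 α=1/4: [215/4, 119, 241/4]
after L3 α=1/5: [51, 593/5, 331/5]
after L4 α=1/2: [37, 1623/10, 401/10]
after L5 α=5/7: [1339/7, 4423/35, 4951/35]
after L6 α=1/7: [8160/49, 30318/245, 36671/245]
= [167, 124, 150]

(1,0) stack=L1,L2,L3,L4,L5,L7; from [0,0,0]:
+L1 (α=6/7) → [744/7, 516/7, 1098/7]
+L2 (α=4/7) → [3520/49, 5608/49, 10238/49]
+L3 (α=1/5) → [20646/245, 26744/245, 42716/245]
+L4 (α=0) → [20646/245, 26744/245, 42716/245]
+L5 (α=0) → [20646/245, 26744/245, 42716/245]
+L7 (α=1/3) → [25769/245, 19626/245, 147907/735]
= [105, 80, 201]


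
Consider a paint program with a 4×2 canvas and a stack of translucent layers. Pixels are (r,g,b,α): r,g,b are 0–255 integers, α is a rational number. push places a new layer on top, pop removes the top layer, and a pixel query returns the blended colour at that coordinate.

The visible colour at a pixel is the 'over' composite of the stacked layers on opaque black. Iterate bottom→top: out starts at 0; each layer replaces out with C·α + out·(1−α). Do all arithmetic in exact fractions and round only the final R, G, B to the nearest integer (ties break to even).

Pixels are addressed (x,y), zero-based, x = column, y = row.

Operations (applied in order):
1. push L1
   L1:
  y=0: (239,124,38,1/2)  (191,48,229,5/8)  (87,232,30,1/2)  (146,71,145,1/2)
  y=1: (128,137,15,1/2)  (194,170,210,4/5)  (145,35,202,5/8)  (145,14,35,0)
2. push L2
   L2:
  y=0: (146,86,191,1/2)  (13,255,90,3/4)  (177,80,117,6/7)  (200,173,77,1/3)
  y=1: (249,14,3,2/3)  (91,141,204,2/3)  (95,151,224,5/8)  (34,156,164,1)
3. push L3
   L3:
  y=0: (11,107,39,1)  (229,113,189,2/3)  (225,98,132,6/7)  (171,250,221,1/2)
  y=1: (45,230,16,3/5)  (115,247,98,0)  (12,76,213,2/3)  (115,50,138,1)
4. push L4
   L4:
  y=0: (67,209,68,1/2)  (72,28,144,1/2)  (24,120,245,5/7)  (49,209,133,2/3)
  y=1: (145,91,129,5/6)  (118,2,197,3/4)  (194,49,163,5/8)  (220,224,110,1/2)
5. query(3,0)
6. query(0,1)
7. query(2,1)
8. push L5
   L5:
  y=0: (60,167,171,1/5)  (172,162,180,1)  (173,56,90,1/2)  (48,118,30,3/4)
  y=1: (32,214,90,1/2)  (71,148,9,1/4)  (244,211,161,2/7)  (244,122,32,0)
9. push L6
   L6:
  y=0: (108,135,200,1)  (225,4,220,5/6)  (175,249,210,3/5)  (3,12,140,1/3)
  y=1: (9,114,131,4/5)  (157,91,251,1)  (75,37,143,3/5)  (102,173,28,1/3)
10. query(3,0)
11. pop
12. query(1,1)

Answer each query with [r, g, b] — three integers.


at x=3,y=0 over L1,L2,L3,L4:
after L1 α=1/2: [73, 71/2, 145/2]
after L2 α=1/3: [346/3, 244/3, 74]
after L3 α=1/2: [859/6, 497/3, 295/2]
after L4 α=2/3: [1447/18, 1751/9, 827/6]
= [80, 195, 138]

at x=0,y=1 over L1,L2,L3,L4:
+L1 (α=1/2) → [64, 137/2, 15/2]
+L2 (α=2/3) → [562/3, 193/6, 9/2]
+L3 (α=3/5) → [1529/15, 2263/15, 57/5]
+L4 (α=5/6) → [6202/45, 4544/45, 547/5]
→ [138, 101, 109]

(2,1) stack=L1,L2,L3,L4; from [0,0,0]:
+L1 (α=5/8) → [725/8, 175/8, 505/4]
+L2 (α=5/8) → [5975/64, 6565/64, 5995/32]
+L3 (α=2/3) → [7511/192, 5431/64, 19627/96]
+L4 (α=5/8) → [69591/512, 31973/512, 45707/256]
= [136, 62, 179]

(3,0) stack=L1,L2,L3,L4,L5,L6; from [0,0,0]:
L1 α=1/2: [73, 71/2, 145/2]
L2 α=1/3: [346/3, 244/3, 74]
L3 α=1/2: [859/6, 497/3, 295/2]
L4 α=2/3: [1447/18, 1751/9, 827/6]
L5 α=3/4: [4039/72, 4937/36, 1367/24]
L6 α=1/3: [4147/108, 5153/54, 3047/36]
→ [38, 95, 85]

(1,1) stack=L1,L2,L3,L4,L5; from [0,0,0]:
+L1 (α=4/5) → [776/5, 136, 168]
+L2 (α=2/3) → [562/5, 418/3, 192]
+L3 (α=0) → [562/5, 418/3, 192]
+L4 (α=3/4) → [583/5, 109/3, 783/4]
+L5 (α=1/4) → [526/5, 257/4, 2385/16]
→ [105, 64, 149]


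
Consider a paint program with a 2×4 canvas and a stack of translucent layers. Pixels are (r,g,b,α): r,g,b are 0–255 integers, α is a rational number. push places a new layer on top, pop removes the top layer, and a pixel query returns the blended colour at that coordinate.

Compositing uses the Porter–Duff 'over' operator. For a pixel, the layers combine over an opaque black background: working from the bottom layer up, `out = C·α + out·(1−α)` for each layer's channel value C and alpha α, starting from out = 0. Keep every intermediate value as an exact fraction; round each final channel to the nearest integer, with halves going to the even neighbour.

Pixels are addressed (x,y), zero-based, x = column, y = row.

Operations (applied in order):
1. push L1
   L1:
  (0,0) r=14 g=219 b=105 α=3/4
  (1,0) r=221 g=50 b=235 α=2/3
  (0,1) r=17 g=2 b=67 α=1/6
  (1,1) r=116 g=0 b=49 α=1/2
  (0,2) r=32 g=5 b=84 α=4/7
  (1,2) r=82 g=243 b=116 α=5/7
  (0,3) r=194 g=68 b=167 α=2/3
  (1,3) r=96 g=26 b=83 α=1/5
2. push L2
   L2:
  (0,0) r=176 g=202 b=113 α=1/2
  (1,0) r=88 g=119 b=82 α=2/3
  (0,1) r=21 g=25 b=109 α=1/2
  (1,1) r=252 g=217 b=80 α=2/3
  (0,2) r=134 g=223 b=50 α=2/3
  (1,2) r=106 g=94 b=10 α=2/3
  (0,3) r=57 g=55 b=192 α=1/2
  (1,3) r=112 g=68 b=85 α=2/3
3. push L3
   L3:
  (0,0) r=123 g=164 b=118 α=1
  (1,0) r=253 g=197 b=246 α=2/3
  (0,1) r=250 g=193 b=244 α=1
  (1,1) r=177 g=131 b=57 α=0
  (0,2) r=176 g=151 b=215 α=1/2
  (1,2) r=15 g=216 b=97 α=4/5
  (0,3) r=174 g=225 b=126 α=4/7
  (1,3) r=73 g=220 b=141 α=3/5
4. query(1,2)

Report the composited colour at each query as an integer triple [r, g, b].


at x=1,y=2 over L1,L2,L3:
after L1 α=5/7: [410/7, 1215/7, 580/7]
after L2 α=2/3: [1894/21, 2531/21, 240/7]
after L3 α=4/5: [3154/105, 4135/21, 2956/35]
= [30, 197, 84]


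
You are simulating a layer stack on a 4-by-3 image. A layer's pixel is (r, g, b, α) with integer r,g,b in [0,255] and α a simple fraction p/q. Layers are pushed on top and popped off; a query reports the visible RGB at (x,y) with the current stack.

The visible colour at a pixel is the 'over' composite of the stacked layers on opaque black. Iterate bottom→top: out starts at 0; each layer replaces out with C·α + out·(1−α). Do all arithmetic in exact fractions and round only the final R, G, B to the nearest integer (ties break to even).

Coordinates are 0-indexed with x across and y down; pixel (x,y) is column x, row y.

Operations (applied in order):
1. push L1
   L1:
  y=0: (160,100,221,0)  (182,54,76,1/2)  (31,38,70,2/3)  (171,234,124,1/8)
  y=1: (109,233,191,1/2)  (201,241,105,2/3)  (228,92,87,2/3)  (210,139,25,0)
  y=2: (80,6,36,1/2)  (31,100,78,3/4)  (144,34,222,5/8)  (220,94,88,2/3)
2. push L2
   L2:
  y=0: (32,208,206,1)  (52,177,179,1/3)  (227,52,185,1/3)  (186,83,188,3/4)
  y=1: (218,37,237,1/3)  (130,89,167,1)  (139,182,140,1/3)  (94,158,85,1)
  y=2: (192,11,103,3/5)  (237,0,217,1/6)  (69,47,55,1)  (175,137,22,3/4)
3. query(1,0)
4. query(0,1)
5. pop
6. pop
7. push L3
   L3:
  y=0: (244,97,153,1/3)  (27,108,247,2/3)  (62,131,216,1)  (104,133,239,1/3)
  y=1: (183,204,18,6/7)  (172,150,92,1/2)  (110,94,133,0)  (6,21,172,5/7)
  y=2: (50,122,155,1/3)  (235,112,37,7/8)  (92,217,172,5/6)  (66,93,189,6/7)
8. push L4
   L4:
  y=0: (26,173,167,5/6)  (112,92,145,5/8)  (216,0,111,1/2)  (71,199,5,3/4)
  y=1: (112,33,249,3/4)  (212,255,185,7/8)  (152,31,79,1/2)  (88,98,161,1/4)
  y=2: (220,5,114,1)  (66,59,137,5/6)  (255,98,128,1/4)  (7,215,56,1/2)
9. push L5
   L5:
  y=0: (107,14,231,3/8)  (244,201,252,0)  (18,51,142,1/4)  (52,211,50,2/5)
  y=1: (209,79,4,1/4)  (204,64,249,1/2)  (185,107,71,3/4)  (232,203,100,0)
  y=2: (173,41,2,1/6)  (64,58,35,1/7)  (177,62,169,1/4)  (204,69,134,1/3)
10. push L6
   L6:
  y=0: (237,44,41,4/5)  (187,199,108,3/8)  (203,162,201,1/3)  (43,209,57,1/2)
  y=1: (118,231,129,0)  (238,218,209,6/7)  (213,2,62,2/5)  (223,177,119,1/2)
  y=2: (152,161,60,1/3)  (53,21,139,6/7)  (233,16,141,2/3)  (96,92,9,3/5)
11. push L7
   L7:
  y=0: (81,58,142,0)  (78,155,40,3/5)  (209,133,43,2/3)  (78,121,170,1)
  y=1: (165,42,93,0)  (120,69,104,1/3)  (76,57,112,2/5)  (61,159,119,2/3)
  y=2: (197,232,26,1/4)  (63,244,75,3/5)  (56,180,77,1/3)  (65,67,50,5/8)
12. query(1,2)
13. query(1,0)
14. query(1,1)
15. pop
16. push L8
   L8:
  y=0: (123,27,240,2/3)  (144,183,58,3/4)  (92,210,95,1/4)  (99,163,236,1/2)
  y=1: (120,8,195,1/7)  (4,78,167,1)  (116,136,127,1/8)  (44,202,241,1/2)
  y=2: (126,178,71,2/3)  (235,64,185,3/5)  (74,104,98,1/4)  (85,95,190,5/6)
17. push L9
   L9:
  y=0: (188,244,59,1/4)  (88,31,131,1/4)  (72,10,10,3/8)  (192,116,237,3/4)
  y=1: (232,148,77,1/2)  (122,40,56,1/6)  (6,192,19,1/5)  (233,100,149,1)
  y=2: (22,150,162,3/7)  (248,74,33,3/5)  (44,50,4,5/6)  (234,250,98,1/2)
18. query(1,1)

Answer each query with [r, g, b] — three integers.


query (1,0) [L1,L2] — begin 0,0,0
L1 α=1/2: [91, 27, 38]
L2 α=1/3: [78, 77, 85]
→ [78, 77, 85]

(0,1) stack=L1,L2; from [0,0,0]:
+L1 (α=1/2) → [109/2, 233/2, 191/2]
+L2 (α=1/3) → [109, 90, 428/3]
→ [109, 90, 143]

query (1,2) [L3,L4,L5,L6,L7] — begin 0,0,0
after L3 α=7/8: [1645/8, 98, 259/8]
after L4 α=5/6: [4285/48, 131/2, 1913/16]
after L5 α=1/7: [4797/56, 451/7, 6019/56]
after L6 α=6/7: [22605/392, 1333/49, 52723/392]
after L7 α=3/5: [59649/980, 38534/245, 96823/980]
= [61, 157, 99]

query (1,0) [L3,L4,L5,L6,L7] — begin 0,0,0
+L3 (α=2/3) → [18, 72, 494/3]
+L4 (α=5/8) → [307/4, 169/2, 1219/8]
+L5 (α=0) → [307/4, 169/2, 1219/8]
+L6 (α=3/8) → [3779/32, 2039/16, 8687/64]
+L7 (α=3/5) → [7523/80, 5759/40, 12527/160]
rounded: [94, 144, 78]

(1,1) stack=L3,L4,L5,L6,L7; from [0,0,0]:
after L3 α=1/2: [86, 75, 46]
after L4 α=7/8: [785/4, 465/2, 1341/8]
after L5 α=1/2: [1601/8, 593/4, 3333/16]
after L6 α=6/7: [13025/56, 5825/28, 23397/112]
after L7 α=1/3: [16385/84, 6791/42, 29221/168]
= [195, 162, 174]

(1,1) stack=L3,L4,L5,L6,L8,L9; from [0,0,0]:
+L3 (α=1/2) → [86, 75, 46]
+L4 (α=7/8) → [785/4, 465/2, 1341/8]
+L5 (α=1/2) → [1601/8, 593/4, 3333/16]
+L6 (α=6/7) → [13025/56, 5825/28, 23397/112]
+L8 (α=1) → [4, 78, 167]
+L9 (α=1/6) → [71/3, 215/3, 297/2]
= [24, 72, 148]


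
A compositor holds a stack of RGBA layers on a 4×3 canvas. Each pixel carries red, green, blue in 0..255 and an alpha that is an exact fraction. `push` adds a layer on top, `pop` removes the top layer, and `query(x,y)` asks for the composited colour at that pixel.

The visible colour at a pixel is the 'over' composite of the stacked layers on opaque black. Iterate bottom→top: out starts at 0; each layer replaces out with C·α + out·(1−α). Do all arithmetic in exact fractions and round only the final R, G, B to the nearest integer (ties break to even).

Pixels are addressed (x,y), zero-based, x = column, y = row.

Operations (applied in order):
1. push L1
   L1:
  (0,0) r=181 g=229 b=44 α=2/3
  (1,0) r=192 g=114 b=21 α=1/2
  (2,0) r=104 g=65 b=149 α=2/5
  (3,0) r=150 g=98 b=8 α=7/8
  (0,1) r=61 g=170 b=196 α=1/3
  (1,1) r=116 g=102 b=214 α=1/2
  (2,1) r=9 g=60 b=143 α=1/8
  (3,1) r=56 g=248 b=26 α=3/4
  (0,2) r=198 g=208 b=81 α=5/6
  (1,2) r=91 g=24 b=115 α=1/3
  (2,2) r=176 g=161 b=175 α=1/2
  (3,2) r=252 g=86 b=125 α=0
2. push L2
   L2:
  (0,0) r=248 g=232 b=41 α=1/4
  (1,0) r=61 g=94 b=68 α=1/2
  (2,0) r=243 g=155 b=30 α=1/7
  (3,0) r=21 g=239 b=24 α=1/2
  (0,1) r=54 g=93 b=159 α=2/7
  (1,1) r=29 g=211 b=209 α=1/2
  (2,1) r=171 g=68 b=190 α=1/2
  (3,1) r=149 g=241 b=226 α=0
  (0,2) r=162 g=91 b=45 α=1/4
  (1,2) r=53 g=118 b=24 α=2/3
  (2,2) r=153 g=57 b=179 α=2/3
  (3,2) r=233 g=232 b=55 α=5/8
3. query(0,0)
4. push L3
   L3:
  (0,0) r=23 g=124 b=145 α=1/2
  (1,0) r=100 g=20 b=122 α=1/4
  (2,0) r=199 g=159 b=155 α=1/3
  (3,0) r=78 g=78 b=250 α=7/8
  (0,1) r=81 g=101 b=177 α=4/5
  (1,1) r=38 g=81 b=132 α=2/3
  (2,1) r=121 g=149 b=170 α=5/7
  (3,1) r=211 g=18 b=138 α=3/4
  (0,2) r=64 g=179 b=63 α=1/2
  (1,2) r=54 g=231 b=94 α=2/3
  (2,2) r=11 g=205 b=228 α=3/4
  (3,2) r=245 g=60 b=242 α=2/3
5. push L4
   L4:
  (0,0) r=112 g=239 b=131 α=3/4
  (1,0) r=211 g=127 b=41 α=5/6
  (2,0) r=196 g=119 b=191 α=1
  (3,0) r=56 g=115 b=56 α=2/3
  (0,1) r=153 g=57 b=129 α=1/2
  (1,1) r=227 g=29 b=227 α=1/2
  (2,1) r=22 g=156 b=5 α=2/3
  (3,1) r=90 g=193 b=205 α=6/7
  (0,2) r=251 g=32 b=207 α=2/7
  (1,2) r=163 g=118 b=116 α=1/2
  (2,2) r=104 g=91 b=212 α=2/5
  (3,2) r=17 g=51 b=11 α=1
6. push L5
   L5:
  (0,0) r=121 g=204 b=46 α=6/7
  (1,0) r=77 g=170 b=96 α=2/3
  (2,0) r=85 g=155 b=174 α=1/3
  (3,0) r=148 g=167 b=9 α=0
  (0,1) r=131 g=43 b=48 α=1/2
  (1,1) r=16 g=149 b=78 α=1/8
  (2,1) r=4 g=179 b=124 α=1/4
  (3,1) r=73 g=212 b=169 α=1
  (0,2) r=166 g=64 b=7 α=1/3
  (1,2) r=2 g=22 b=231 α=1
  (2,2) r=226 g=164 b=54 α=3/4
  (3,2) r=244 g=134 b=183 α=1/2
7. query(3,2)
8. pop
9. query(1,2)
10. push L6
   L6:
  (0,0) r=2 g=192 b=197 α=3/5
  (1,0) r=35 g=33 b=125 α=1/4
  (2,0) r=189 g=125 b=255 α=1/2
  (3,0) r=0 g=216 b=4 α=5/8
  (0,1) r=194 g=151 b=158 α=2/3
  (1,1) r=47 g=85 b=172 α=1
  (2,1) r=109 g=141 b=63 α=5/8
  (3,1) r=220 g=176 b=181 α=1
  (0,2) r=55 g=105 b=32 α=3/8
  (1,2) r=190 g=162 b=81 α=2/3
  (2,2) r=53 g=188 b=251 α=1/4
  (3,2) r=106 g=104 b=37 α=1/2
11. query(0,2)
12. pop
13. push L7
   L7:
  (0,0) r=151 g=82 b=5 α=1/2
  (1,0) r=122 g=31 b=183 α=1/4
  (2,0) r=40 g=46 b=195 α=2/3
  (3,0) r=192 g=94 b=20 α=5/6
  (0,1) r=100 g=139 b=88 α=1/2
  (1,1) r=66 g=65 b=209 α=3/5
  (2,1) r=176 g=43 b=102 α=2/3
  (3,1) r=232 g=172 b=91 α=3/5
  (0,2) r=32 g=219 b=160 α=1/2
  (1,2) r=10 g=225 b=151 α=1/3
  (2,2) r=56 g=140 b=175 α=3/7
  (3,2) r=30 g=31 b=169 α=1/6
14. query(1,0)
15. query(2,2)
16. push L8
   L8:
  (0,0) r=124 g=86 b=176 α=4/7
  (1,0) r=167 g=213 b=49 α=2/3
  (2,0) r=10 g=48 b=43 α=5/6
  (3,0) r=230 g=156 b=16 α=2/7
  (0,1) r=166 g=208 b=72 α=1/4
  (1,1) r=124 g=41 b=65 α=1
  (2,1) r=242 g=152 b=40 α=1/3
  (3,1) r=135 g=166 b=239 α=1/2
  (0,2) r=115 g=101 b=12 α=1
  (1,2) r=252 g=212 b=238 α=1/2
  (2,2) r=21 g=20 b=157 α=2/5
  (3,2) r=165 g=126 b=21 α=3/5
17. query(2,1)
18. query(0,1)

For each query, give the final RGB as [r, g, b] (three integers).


query (0,0) [L1,L2] — begin 0,0,0
+L1 (α=2/3) → [362/3, 458/3, 88/3]
+L2 (α=1/4) → [305/2, 345/2, 129/4]
= [152, 172, 32]

at x=3,y=2 over L1,L2,L3,L4,L5:
after L1 α=0: [0, 0, 0]
after L2 α=5/8: [1165/8, 145, 275/8]
after L3 α=2/3: [1695/8, 265/3, 4147/24]
after L4 α=1: [17, 51, 11]
after L5 α=1/2: [261/2, 185/2, 97]
rounded: [130, 92, 97]

query (1,2) [L1,L2,L3,L4] — begin 0,0,0
+L1 (α=1/3) → [91/3, 8, 115/3]
+L2 (α=2/3) → [409/9, 244/3, 259/9]
+L3 (α=2/3) → [1381/27, 1630/9, 1951/27]
+L4 (α=1/2) → [2891/27, 1346/9, 5083/54]
rounded: [107, 150, 94]

query (0,2) [L1,L2,L3,L4,L6] — begin 0,0,0
L1 α=5/6: [165, 520/3, 135/2]
L2 α=1/4: [657/4, 611/4, 495/8]
L3 α=1/2: [913/8, 1327/8, 999/16]
L4 α=2/7: [8581/56, 1021/8, 11619/112]
L6 α=3/8: [52145/448, 7625/64, 68847/896]
rounded: [116, 119, 77]

(1,0) stack=L1,L2,L3,L4,L7; from [0,0,0]:
after L1 α=1/2: [96, 57, 21/2]
after L2 α=1/2: [157/2, 151/2, 157/4]
after L3 α=1/4: [671/8, 493/8, 959/16]
after L4 α=5/6: [3037/16, 5573/48, 1413/32]
after L7 α=1/4: [11063/64, 6069/64, 10095/128]
rounded: [173, 95, 79]

at x=2,y=2 over L1,L2,L3,L4,L7:
L1 α=1/2: [88, 161/2, 175/2]
L2 α=2/3: [394/3, 389/6, 297/2]
L3 α=3/4: [493/12, 4079/24, 1665/8]
L4 α=2/5: [265/4, 1107/8, 8387/40]
L7 α=3/7: [433/7, 1947/14, 13637/70]
rounded: [62, 139, 195]

(2,1) stack=L1,L2,L3,L4,L7,L8; from [0,0,0]:
L1 α=1/8: [9/8, 15/2, 143/8]
L2 α=1/2: [1377/16, 151/4, 1663/16]
L3 α=5/7: [6217/56, 1641/14, 1209/8]
L4 α=2/3: [8681/168, 2003/14, 1289/24]
L7 α=2/3: [67817/504, 1069/14, 6185/72]
L8 α=1/3: [128801/756, 711/7, 7625/108]
→ [170, 102, 71]

(0,1) stack=L1,L2,L3,L4,L7,L8; from [0,0,0]:
+L1 (α=1/3) → [61/3, 170/3, 196/3]
+L2 (α=2/7) → [629/21, 1408/21, 1934/21]
+L3 (α=4/5) → [7433/105, 9892/105, 16802/105]
+L4 (α=1/2) → [11749/105, 15877/210, 30347/210]
+L7 (α=1/2) → [22249/210, 45067/420, 48827/420]
+L8 (α=1/4) → [33869/280, 74187/560, 58907/560]
rounded: [121, 132, 105]


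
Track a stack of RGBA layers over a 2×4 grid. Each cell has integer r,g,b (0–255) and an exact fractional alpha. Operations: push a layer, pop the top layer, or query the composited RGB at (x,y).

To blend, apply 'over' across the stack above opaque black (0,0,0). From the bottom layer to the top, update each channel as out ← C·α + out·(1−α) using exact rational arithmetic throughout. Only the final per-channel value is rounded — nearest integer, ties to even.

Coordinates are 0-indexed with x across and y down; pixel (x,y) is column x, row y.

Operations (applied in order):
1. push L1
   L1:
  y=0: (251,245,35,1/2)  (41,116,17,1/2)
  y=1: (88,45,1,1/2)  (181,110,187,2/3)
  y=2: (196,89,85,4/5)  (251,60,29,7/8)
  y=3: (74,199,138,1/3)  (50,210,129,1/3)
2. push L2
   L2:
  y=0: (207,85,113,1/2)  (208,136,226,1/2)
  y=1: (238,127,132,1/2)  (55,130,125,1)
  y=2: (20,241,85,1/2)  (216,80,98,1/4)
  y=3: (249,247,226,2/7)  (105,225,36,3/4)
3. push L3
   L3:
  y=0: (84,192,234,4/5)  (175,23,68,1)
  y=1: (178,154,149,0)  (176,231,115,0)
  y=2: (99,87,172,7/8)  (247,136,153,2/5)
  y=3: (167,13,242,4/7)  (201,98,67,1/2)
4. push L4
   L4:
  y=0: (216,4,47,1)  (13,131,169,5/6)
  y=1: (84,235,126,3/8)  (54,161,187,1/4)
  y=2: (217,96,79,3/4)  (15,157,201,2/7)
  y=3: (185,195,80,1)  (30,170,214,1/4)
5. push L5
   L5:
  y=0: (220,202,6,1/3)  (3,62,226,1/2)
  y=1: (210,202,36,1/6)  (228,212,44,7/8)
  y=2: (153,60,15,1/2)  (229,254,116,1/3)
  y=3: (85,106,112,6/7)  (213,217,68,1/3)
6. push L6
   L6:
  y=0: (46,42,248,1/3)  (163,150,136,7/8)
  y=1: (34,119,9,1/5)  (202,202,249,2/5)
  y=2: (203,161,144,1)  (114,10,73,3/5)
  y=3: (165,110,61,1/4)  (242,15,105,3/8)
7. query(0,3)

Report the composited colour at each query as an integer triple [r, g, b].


(0,3) stack=L1,L2,L3,L4,L5,L6; from [0,0,0]:
L1 α=1/3: [74/3, 199/3, 46]
L2 α=2/7: [1864/21, 2477/21, 682/7]
L3 α=4/7: [6540/49, 2841/49, 8822/49]
L4 α=1: [185, 195, 80]
L5 α=6/7: [695/7, 831/7, 752/7]
L6 α=1/4: [810/7, 3263/28, 2683/28]
= [116, 117, 96]


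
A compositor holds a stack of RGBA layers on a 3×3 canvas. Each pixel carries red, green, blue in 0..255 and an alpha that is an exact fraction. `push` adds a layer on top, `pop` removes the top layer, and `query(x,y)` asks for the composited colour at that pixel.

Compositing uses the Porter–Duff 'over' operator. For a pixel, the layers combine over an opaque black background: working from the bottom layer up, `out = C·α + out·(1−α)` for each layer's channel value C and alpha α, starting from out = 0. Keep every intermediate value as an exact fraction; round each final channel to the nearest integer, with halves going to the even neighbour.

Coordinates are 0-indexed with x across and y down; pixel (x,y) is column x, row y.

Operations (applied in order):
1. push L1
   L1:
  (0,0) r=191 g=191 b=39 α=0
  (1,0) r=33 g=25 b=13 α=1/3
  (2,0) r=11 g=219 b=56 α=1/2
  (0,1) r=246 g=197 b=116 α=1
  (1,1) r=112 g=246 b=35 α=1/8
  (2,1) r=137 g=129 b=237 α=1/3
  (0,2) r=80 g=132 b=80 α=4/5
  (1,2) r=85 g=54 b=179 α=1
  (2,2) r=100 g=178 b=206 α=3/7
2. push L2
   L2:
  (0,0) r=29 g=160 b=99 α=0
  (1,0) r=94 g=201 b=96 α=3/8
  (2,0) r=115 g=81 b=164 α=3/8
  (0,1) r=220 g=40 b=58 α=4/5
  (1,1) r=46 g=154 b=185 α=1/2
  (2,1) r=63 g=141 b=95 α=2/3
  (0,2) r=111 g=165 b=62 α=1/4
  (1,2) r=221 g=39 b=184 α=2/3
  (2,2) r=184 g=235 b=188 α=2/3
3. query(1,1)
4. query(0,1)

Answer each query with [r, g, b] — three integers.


(1,1) stack=L1,L2; from [0,0,0]:
after L1 α=1/8: [14, 123/4, 35/8]
after L2 α=1/2: [30, 739/8, 1515/16]
= [30, 92, 95]

at x=0,y=1 over L1,L2:
after L1 α=1: [246, 197, 116]
after L2 α=4/5: [1126/5, 357/5, 348/5]
rounded: [225, 71, 70]


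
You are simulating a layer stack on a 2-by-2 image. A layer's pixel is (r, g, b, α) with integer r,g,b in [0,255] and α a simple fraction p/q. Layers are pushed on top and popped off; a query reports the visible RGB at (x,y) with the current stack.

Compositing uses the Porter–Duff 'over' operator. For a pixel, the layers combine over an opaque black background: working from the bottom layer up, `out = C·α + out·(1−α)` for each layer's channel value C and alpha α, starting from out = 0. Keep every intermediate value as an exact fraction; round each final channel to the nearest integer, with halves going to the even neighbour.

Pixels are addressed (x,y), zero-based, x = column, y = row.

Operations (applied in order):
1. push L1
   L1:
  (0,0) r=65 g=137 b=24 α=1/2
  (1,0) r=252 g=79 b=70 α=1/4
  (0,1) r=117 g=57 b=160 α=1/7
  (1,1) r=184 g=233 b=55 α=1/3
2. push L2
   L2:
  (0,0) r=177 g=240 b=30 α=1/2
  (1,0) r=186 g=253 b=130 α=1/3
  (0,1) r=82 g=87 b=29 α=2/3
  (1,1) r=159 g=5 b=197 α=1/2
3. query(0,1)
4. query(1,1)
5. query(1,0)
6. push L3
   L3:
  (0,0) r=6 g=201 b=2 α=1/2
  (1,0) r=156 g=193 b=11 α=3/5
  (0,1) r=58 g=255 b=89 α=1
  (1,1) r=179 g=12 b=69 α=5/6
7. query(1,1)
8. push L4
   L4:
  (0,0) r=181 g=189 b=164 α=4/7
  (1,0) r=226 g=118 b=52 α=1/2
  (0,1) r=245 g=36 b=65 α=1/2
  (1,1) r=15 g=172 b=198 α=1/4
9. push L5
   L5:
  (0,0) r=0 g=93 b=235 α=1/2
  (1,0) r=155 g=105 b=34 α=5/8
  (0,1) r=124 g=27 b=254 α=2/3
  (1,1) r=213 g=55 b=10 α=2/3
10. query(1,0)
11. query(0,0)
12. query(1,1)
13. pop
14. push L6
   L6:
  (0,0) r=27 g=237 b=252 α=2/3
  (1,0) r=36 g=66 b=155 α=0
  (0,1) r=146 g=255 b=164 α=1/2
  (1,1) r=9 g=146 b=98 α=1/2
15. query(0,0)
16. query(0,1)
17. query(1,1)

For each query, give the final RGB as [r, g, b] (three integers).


query (0,1) [L1,L2] — begin 0,0,0
after L1 α=1/7: [117/7, 57/7, 160/7]
after L2 α=2/3: [1265/21, 425/7, 566/21]
= [60, 61, 27]

query (1,1) [L1,L2] — begin 0,0,0
after L1 α=1/3: [184/3, 233/3, 55/3]
after L2 α=1/2: [661/6, 124/3, 323/3]
rounded: [110, 41, 108]

query (1,0) [L1,L2] — begin 0,0,0
after L1 α=1/4: [63, 79/4, 35/2]
after L2 α=1/3: [104, 195/2, 55]
→ [104, 98, 55]

at x=1,y=1 over L1,L2,L3:
L1 α=1/3: [184/3, 233/3, 55/3]
L2 α=1/2: [661/6, 124/3, 323/3]
L3 α=5/6: [6031/36, 152/9, 679/9]
= [168, 17, 75]

at x=1,y=0 over L1,L2,L3,L4,L5:
after L1 α=1/4: [63, 79/4, 35/2]
after L2 α=1/3: [104, 195/2, 55]
after L3 α=3/5: [676/5, 774/5, 143/5]
after L4 α=1/2: [903/5, 682/5, 403/10]
after L5 α=5/8: [823/5, 4671/40, 2909/80]
rounded: [165, 117, 36]

at x=0,y=0 over L1,L2,L3,L4,L5:
after L1 α=1/2: [65/2, 137/2, 12]
after L2 α=1/2: [419/4, 617/4, 21]
after L3 α=1/2: [443/8, 1421/8, 23/2]
after L4 α=4/7: [7121/56, 1473/8, 1381/14]
after L5 α=1/2: [7121/112, 2217/16, 4671/28]
rounded: [64, 139, 167]

(1,1) stack=L1,L2,L3,L4,L5; from [0,0,0]:
L1 α=1/3: [184/3, 233/3, 55/3]
L2 α=1/2: [661/6, 124/3, 323/3]
L3 α=5/6: [6031/36, 152/9, 679/9]
L4 α=1/4: [6211/48, 167/3, 1273/12]
L5 α=2/3: [26659/144, 497/9, 1513/36]
→ [185, 55, 42]

at x=0,y=0 over L1,L2,L3,L4,L6:
L1 α=1/2: [65/2, 137/2, 12]
L2 α=1/2: [419/4, 617/4, 21]
L3 α=1/2: [443/8, 1421/8, 23/2]
L4 α=4/7: [7121/56, 1473/8, 1381/14]
L6 α=2/3: [10145/168, 1755/8, 8437/42]
= [60, 219, 201]

at x=0,y=1 over L1,L2,L3,L4,L6:
after L1 α=1/7: [117/7, 57/7, 160/7]
after L2 α=2/3: [1265/21, 425/7, 566/21]
after L3 α=1: [58, 255, 89]
after L4 α=1/2: [303/2, 291/2, 77]
after L6 α=1/2: [595/4, 801/4, 241/2]
= [149, 200, 120]

query (1,1) [L1,L2,L3,L4,L6] — begin 0,0,0
after L1 α=1/3: [184/3, 233/3, 55/3]
after L2 α=1/2: [661/6, 124/3, 323/3]
after L3 α=5/6: [6031/36, 152/9, 679/9]
after L4 α=1/4: [6211/48, 167/3, 1273/12]
after L6 α=1/2: [6643/96, 605/6, 2449/24]
= [69, 101, 102]
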